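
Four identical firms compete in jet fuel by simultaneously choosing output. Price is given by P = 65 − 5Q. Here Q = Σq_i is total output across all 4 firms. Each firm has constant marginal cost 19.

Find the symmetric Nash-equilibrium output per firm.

1.84

A representative firm's profit is π_i = q_i(65 − 5Q) − 19q_i, with Q = q_i + Σ_{j≠i} q_j.
First-order condition: 46 − 10q_i − 5Σ_{j≠i} q_j = 0.
Imposing symmetry (q_j = q for all j) turns Σ_{j≠i} q_j into 3q, so 46 = 25q and q = 1.84.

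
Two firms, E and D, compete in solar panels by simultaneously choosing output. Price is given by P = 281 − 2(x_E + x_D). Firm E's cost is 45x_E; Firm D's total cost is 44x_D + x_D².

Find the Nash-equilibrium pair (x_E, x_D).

47.1, 23.8

Firm E's profit: π = x_E(281 − 2(x_E + x_D)) − 45x_E.
∂π/∂x_E = 236 − 4x_E − 2x_D = 0, so x_E = 59 − 0.5x_D.
For D: ∂π/∂x_D = 237 − 6x_D − 2x_E = 0 ⇒ x_D = 39.5 − (1/3)x_E.
Solving the two reaction functions simultaneously: (1 − (−0.5)(−1/3))x_E = 59 − 0.5·39.5, so (5/6)x_E = 39.25 and x_E = 47.1.
Then x_D = 39.5 − (1/3)·47.1 = 23.8.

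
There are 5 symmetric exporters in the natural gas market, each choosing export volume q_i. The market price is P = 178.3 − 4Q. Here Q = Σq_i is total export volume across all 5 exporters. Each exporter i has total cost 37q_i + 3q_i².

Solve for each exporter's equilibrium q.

4.71

A representative exporter's profit is π_i = q_i(178.3 − 4Q) − 37q_i − 3q_i², with Q = q_i + Σ_{j≠i} q_j.
First-order condition: 141.3 − 14q_i − 4Σ_{j≠i} q_j = 0.
With identical exporters, set every q_j = q: then 141.3 − 14q − 16q = 0, i.e. q = 141.3/30 = 4.71.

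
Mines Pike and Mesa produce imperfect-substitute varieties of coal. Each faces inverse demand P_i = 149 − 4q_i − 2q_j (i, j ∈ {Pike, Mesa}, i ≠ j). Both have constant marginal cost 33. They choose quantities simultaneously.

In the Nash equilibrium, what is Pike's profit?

538.24

Mine Pike's profit: π = q_{Pike}(149 − 4q_{Pike} − 2q_{Mesa}) − 33q_{Pike}.
∂π/∂q_{Pike} = 116 − 8q_{Pike} − 2q_{Mesa} = 0 ⇒ q_{Pike} = 14.5 − 0.25q_{Mesa}.
By symmetry q_{Mesa} = q_{Pike}; substituting into the reaction function, 1.25q_{Pike} = 14.5 and q_{Pike} = 11.6.
P_{Pike} = 149 − 4·11.6 − 2·11.6 = 79.4.
Profit = (79.4 − 33)·11.6 = 538.24.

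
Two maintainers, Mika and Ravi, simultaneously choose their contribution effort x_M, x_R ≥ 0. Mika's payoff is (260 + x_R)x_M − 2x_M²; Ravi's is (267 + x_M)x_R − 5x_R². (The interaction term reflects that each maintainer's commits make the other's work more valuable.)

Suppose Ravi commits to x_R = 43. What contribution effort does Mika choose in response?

Expanding Mika's payoff: 260x_M + x_Rx_M − 2x_M².
∂π/∂x_M = 260 + x_R − 4x_M = 0, so x_M = 65 + 0.25x_R.
At x_R = 43: x_M = 65 + 0.25·43 = 75.75.

75.75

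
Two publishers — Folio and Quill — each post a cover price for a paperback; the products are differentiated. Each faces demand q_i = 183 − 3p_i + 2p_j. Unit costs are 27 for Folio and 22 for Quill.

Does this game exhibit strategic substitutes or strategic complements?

strategic complements

Folio's profit: π = (p_{Folio} − 27)(183 − 3p_{Folio} + 2p_{Quill}).
∂π/∂p_{Folio} = 264 − 6p_{Folio} + 2p_{Quill} = 0 ⇒ p_{Folio} = 44 + (1/3)p_{Quill}.
The best-response slope dp_{Folio}/dp_{Quill} = 1/3 > 0: the reaction function is upward-sloping, so the choices are strategic complements.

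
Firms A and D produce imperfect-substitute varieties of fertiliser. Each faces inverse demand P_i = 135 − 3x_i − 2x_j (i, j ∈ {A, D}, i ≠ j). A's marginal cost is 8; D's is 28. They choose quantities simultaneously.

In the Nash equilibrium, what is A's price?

Firm A's profit: π = x_A(135 − 3x_A − 2x_D) − 8x_A.
∂π/∂x_A = 127 − 6x_A − 2x_D = 0 ⇒ x_A = 127/6 − (1/3)x_D.
Similarly x_D = 107/6 − (1/3)x_A.
Solving the two reaction functions simultaneously: (1 − (−1/3)(−1/3))x_A = 127/6 − (1/3)·(107/6), so (8/9)x_A = 137/9 and x_A = 17.125.
Then x_D = 107/6 − (1/3)·17.125 = 12.125.
P_A = 135 − 3·17.125 − 2·12.125 = 59.375.

59.375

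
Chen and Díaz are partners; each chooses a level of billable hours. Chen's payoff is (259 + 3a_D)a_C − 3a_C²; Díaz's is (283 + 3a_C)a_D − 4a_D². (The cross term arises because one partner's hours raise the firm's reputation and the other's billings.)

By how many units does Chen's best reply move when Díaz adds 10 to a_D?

5

Expanding Chen's payoff: 259a_C + 3a_Da_C − 3a_C².
∂π/∂a_C = 259 + 3a_D − 6a_C = 0, so a_C = 259/6 + 0.5a_D.
The reaction-function slope is 0.5, so a 10-unit rise in a_D moves a_C by 0.5 × 10 = 5. Chen's best response rises — the actions are strategic complements.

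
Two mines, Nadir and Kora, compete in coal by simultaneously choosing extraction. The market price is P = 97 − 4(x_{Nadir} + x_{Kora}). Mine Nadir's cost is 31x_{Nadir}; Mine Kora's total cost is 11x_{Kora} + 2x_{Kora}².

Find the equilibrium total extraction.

10.9

Mine Nadir's profit: π = x_{Nadir}(97 − 4(x_{Nadir} + x_{Kora})) − 31x_{Nadir}.
∂π/∂x_{Nadir} = 66 − 8x_{Nadir} − 4x_{Kora} = 0, so x_{Nadir} = 8.25 − 0.5x_{Kora}.
For Kora: ∂π/∂x_{Kora} = 86 − 12x_{Kora} − 4x_{Nadir} = 0 ⇒ x_{Kora} = 43/6 − (1/3)x_{Nadir}.
Plugging x_{Kora} into Nadir's best response: x_{Nadir} = 8.25 − 0.5(43/6 − (1/3)x_{Nadir}) ⇒ (5/6)x_{Nadir} = 14/3, so x_{Nadir} = 5.6.
Then x_{Kora} = 43/6 − (1/3)·5.6 = 5.3.
Total extraction: 5.6 + 5.3 = 10.9.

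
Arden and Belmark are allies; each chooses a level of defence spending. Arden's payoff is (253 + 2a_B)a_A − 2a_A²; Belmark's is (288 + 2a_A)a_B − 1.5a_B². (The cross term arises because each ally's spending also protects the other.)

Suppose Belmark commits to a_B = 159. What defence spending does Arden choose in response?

142.75

Expanding Arden's payoff: 253a_A + 2a_Ba_A − 2a_A².
∂π/∂a_A = 253 + 2a_B − 4a_A = 0, so a_A = 63.25 + 0.5a_B.
At a_B = 159: a_A = 63.25 + 0.5·159 = 142.75.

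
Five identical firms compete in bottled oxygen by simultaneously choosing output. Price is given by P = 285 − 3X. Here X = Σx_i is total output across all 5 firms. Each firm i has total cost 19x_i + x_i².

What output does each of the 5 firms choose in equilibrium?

13.3

A representative firm's profit is π_i = x_i(285 − 3X) − 19x_i − x_i², with X = x_i + Σ_{j≠i} x_j.
First-order condition: 266 − 8x_i − 3Σ_{j≠i} x_j = 0.
With identical firms, set every x_j = x: then 266 − 8x − 12x = 0, i.e. x = 266/20 = 13.3.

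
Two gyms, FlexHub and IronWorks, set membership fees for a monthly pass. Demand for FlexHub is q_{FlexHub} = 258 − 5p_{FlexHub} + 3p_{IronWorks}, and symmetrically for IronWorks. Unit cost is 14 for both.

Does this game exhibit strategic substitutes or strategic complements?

strategic complements

FlexHub's profit: π = (p_{FlexHub} − 14)(258 − 5p_{FlexHub} + 3p_{IronWorks}).
∂π/∂p_{FlexHub} = 328 − 10p_{FlexHub} + 3p_{IronWorks} = 0 ⇒ p_{FlexHub} = 32.8 + 0.3p_{IronWorks}.
The best-response slope dp_{FlexHub}/dp_{IronWorks} = 0.3 > 0: the reaction function is upward-sloping, so the choices are strategic complements.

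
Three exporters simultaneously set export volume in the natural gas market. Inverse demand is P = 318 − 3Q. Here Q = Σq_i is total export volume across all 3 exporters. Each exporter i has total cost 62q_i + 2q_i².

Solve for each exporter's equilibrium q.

A representative exporter's profit is π_i = q_i(318 − 3Q) − 62q_i − 2q_i², with Q = q_i + Σ_{j≠i} q_j.
First-order condition: 256 − 10q_i − 3Σ_{j≠i} q_j = 0.
Imposing symmetry (q_j = q for all j) turns Σ_{j≠i} q_j into 2q, so 256 = 16q and q = 16.

16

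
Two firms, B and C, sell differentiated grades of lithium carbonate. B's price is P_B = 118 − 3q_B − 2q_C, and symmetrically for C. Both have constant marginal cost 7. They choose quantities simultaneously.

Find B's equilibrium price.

48.625

Firm B's profit: π = q_B(118 − 3q_B − 2q_C) − 7q_B.
∂π/∂q_B = 111 − 6q_B − 2q_C = 0 ⇒ q_B = 18.5 − (1/3)q_C.
The game is symmetric, so in equilibrium q_C = q_B: the reaction function gives (4/3)q_B = 18.5, hence q_B = 13.875.
P_B = 118 − 3·13.875 − 2·13.875 = 48.625.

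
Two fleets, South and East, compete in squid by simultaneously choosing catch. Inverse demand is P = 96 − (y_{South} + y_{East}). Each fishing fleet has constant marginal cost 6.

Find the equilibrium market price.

Fishing fleet South's profit: π = y_{South}(96 − (y_{South} + y_{East})) − 6y_{South}.
∂π/∂y_{South} = 90 − 2y_{South} − y_{East} = 0, so y_{South} = 45 − 0.5y_{East}.
By symmetry y_{East} = y_{South}; substituting into the reaction function, 1.5y_{South} = 45 and y_{South} = 30.
Equilibrium price: P = 96 − 60 = 36.

36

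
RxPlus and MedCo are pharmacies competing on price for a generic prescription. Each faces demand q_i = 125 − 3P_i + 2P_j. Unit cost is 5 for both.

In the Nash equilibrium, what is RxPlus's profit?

RxPlus's profit: π = (P_{RxPlus} − 5)(125 − 3P_{RxPlus} + 2P_{MedCo}).
∂π/∂P_{RxPlus} = 140 − 6P_{RxPlus} + 2P_{MedCo} = 0 ⇒ P_{RxPlus} = 70/3 + (1/3)P_{MedCo}.
Setting P_{RxPlus} = P_{MedCo} in the reaction function: P_{RxPlus} = 70/3 + (1/3)P_{RxPlus}, so P_{RxPlus} = (70/3) / (2/3) = 35.
q_{RxPlus} = 125 − 3·35 + 2·35 = 90.
Profit = (35 − 5)·90 = 2700.

2700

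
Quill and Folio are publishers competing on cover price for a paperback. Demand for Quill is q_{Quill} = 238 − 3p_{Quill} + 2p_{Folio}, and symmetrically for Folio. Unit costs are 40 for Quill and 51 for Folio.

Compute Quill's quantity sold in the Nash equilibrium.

Quill's profit: π = (p_{Quill} − 40)(238 − 3p_{Quill} + 2p_{Folio}).
∂π/∂p_{Quill} = 358 − 6p_{Quill} + 2p_{Folio} = 0 ⇒ p_{Quill} = 179/3 + (1/3)p_{Folio}.
Similarly p_{Folio} = 391/6 + (1/3)p_{Quill}.
Substituting the second reaction function into the first: p_{Quill} = 179/3 + (1/3)(391/6 + (1/3)p_{Quill}), which gives (8/9)p_{Quill} = 1465/18 ⇒ p_{Quill} = 91.5625.
Then p_{Folio} = 391/6 + (1/3)·91.5625 = 95.6875.
q_{Quill} = 238 − 3·91.5625 + 2·95.6875 = 154.6875.

154.6875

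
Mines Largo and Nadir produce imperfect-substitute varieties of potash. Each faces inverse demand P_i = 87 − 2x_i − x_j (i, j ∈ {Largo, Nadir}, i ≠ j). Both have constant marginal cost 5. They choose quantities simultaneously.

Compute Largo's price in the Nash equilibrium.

37.8

Mine Largo's profit: π = x_{Largo}(87 − 2x_{Largo} − x_{Nadir}) − 5x_{Largo}.
∂π/∂x_{Largo} = 82 − 4x_{Largo} − x_{Nadir} = 0 ⇒ x_{Largo} = 20.5 − 0.25x_{Nadir}.
The game is symmetric, so in equilibrium x_{Nadir} = x_{Largo}: the reaction function gives 1.25x_{Largo} = 20.5, hence x_{Largo} = 16.4.
P_{Largo} = 87 − 2·16.4 − 16.4 = 37.8.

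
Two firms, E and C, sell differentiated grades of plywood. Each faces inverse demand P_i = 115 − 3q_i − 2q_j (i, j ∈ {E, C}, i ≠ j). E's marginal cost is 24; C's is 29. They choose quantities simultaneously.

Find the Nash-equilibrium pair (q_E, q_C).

11.6875, 10.4375

Firm E's profit: π = q_E(115 − 3q_E − 2q_C) − 24q_E.
∂π/∂q_E = 91 − 6q_E − 2q_C = 0 ⇒ q_E = 91/6 − (1/3)q_C.
Similarly q_C = 43/3 − (1/3)q_E.
Plugging q_C into E's best response: q_E = 91/6 − (1/3)(43/3 − (1/3)q_E) ⇒ (8/9)q_E = 187/18, so q_E = 11.6875.
Then q_C = 43/3 − (1/3)·11.6875 = 10.4375.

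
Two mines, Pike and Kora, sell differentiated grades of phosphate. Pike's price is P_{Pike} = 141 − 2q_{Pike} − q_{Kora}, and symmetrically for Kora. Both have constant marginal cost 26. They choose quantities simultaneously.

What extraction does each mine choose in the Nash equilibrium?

Mine Pike's profit: π = q_{Pike}(141 − 2q_{Pike} − q_{Kora}) − 26q_{Pike}.
∂π/∂q_{Pike} = 115 − 4q_{Pike} − q_{Kora} = 0 ⇒ q_{Pike} = 28.75 − 0.25q_{Kora}.
By symmetry q_{Kora} = q_{Pike}; substituting into the reaction function, 1.25q_{Pike} = 28.75 and q_{Pike} = 23.

23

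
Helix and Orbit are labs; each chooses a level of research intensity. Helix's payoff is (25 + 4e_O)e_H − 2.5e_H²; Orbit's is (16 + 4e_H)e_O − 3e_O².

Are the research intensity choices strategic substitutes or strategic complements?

Expanding Helix's payoff: 25e_H + 4e_Oe_H − 2.5e_H².
∂π/∂e_H = 25 + 4e_O − 5e_H = 0, so e_H = 5 + 0.8e_O.
The best-response slope de_H/de_O = 0.8 > 0: the reaction function is upward-sloping, so the choices are strategic complements.

strategic complements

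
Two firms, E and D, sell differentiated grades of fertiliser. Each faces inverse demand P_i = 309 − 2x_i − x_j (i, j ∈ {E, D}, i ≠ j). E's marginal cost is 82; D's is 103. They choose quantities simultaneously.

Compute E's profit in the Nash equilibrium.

4380.48

Firm E's profit: π = x_E(309 − 2x_E − x_D) − 82x_E.
∂π/∂x_E = 227 − 4x_E − x_D = 0 ⇒ x_E = 56.75 − 0.25x_D.
Similarly x_D = 51.5 − 0.25x_E.
Solving the two reaction functions simultaneously: (1 − (−0.25)(−0.25))x_E = 56.75 − 0.25·51.5, so 0.9375x_E = 43.875 and x_E = 46.8.
Then x_D = 51.5 − 0.25·46.8 = 39.8.
P_E = 309 − 2·46.8 − 39.8 = 175.6.
Profit = (175.6 − 82)·46.8 = 4380.48.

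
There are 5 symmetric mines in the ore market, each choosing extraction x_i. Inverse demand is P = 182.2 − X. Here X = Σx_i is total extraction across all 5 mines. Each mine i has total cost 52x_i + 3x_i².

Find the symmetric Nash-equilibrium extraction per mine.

10.85

A representative mine's profit is π_i = x_i(182.2 − X) − 52x_i − 3x_i², with X = x_i + Σ_{j≠i} x_j.
First-order condition: 130.2 − 8x_i − Σ_{j≠i} x_j = 0.
Imposing symmetry (x_j = x for all j) turns Σ_{j≠i} x_j into 4x, so 130.2 = 12x and x = 10.85.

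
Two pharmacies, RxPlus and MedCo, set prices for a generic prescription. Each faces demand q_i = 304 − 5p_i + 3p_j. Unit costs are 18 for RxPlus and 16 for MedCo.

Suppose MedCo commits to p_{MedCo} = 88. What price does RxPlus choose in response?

65.8

RxPlus's profit: π = (p_{RxPlus} − 18)(304 − 5p_{RxPlus} + 3p_{MedCo}).
∂π/∂p_{RxPlus} = 394 − 10p_{RxPlus} + 3p_{MedCo} = 0 ⇒ p_{RxPlus} = 39.4 + 0.3p_{MedCo}.
At p_{MedCo} = 88: p_{RxPlus} = 39.4 + 0.3·88 = 65.8.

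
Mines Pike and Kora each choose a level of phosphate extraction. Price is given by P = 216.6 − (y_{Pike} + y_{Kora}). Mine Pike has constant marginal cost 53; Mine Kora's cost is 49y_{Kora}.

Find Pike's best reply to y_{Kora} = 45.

59.3

Mine Pike's profit: π = y_{Pike}(216.6 − (y_{Pike} + y_{Kora})) − 53y_{Pike}.
∂π/∂y_{Pike} = 163.6 − 2y_{Pike} − y_{Kora} = 0, so y_{Pike} = 81.8 − 0.5y_{Kora}.
At y_{Kora} = 45: y_{Pike} = 81.8 − 0.5·45 = 59.3.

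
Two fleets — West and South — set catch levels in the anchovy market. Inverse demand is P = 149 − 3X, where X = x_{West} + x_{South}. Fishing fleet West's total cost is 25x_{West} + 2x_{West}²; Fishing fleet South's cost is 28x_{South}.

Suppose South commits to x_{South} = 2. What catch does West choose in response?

Fishing fleet West's profit: π = x_{West}(149 − 3(x_{West} + x_{South})) − 25x_{West} − 2x_{West}².
∂π/∂x_{West} = 124 − 10x_{West} − 3x_{South} = 0, so x_{West} = 12.4 − 0.3x_{South}.
At x_{South} = 2: x_{West} = 12.4 − 0.3·2 = 11.8.

11.8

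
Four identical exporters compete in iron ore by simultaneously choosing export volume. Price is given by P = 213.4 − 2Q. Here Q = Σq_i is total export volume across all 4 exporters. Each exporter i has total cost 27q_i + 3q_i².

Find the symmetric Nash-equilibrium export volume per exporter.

A representative exporter's profit is π_i = q_i(213.4 − 2Q) − 27q_i − 3q_i², with Q = q_i + Σ_{j≠i} q_j.
First-order condition: 186.4 − 10q_i − 2Σ_{j≠i} q_j = 0.
Imposing symmetry (q_j = q for all j) turns Σ_{j≠i} q_j into 3q, so 186.4 = 16q and q = 11.65.

11.65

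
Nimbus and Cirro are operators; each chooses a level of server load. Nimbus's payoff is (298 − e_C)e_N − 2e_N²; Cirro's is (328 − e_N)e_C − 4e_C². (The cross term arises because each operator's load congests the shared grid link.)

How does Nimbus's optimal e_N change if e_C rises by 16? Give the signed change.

Expanding Nimbus's payoff: 298e_N − e_Ce_N − 2e_N².
∂π/∂e_N = 298 − e_C − 4e_N = 0, so e_N = 74.5 − 0.25e_C.
The reaction-function slope is −0.25, so a 16-unit rise in e_C moves e_N by −0.25 × 16 = −4. Nimbus's best response falls — the actions are strategic substitutes.

-4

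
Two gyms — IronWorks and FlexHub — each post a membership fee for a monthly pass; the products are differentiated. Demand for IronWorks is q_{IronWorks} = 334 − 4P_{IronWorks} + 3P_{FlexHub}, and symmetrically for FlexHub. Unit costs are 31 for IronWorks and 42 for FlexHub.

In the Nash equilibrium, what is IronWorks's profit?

15876

IronWorks's profit: π = (P_{IronWorks} − 31)(334 − 4P_{IronWorks} + 3P_{FlexHub}).
∂π/∂P_{IronWorks} = 458 − 8P_{IronWorks} + 3P_{FlexHub} = 0 ⇒ P_{IronWorks} = 57.25 + 0.375P_{FlexHub}.
Similarly P_{FlexHub} = 62.75 + 0.375P_{IronWorks}.
Solving the two reaction functions simultaneously: (1 − (0.375)(0.375))P_{IronWorks} = 57.25 + 0.375·62.75, so (55/64)P_{IronWorks} = 2585/32 and P_{IronWorks} = 94.
Then P_{FlexHub} = 62.75 + 0.375·94 = 98.
q_{IronWorks} = 334 − 4·94 + 3·98 = 252.
Profit = (94 − 31)·252 = 15876.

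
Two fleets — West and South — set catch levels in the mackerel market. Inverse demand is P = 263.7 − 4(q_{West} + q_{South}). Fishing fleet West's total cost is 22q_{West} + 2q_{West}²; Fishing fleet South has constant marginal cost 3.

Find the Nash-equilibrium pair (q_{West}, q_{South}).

Fishing fleet West's profit: π = q_{West}(263.7 − 4(q_{West} + q_{South})) − 22q_{West} − 2q_{West}².
∂π/∂q_{West} = 241.7 − 12q_{West} − 4q_{South} = 0, so q_{West} = 2417/120 − (1/3)q_{South}.
For South: ∂π/∂q_{South} = 260.7 − 8q_{South} − 4q_{West} = 0 ⇒ q_{South} = 32.5875 − 0.5q_{West}.
Substituting the second reaction function into the first: q_{West} = 2417/120 − (1/3)(32.5875 − 0.5q_{West}), which gives (5/6)q_{West} = 2227/240 ⇒ q_{West} = 11.135.
Then q_{South} = 32.5875 − 0.5·11.135 = 27.02.

11.135, 27.02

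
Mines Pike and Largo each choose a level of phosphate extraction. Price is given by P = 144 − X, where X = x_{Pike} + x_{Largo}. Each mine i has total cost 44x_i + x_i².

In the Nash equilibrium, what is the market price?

104

Mine Pike's profit: π = x_{Pike}(144 − (x_{Pike} + x_{Largo})) − 44x_{Pike} − x_{Pike}².
∂π/∂x_{Pike} = 100 − 4x_{Pike} − x_{Largo} = 0, so x_{Pike} = 25 − 0.25x_{Largo}.
Setting x_{Pike} = x_{Largo} in the reaction function: x_{Pike} = 25 − 0.25x_{Pike}, so x_{Pike} = 25 / 1.25 = 20.
Equilibrium price: P = 144 − 40 = 104.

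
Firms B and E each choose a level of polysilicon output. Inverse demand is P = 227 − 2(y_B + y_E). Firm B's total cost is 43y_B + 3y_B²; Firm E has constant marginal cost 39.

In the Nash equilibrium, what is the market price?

Firm B's profit: π = y_B(227 − 2(y_B + y_E)) − 43y_B − 3y_B².
∂π/∂y_B = 184 − 10y_B − 2y_E = 0, so y_B = 18.4 − 0.2y_E.
For E: ∂π/∂y_E = 188 − 4y_E − 2y_B = 0 ⇒ y_E = 47 − 0.5y_B.
Substituting the second reaction function into the first: y_B = 18.4 − 0.2(47 − 0.5y_B), which gives 0.9y_B = 9 ⇒ y_B = 10.
Then y_E = 47 − 0.5·10 = 42.
Equilibrium price: P = 227 − 2·52 = 123.

123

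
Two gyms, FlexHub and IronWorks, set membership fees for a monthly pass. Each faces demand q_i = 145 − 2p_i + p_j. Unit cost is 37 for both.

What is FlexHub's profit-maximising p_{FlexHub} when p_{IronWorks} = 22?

60.25

FlexHub's profit: π = (p_{FlexHub} − 37)(145 − 2p_{FlexHub} + p_{IronWorks}).
∂π/∂p_{FlexHub} = 219 − 4p_{FlexHub} + p_{IronWorks} = 0 ⇒ p_{FlexHub} = 54.75 + 0.25p_{IronWorks}.
At p_{IronWorks} = 22: p_{FlexHub} = 54.75 + 0.25·22 = 60.25.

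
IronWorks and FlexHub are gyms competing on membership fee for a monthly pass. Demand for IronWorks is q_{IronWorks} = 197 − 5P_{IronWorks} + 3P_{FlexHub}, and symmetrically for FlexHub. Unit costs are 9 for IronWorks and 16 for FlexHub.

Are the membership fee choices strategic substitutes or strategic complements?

IronWorks's profit: π = (P_{IronWorks} − 9)(197 − 5P_{IronWorks} + 3P_{FlexHub}).
∂π/∂P_{IronWorks} = 242 − 10P_{IronWorks} + 3P_{FlexHub} = 0 ⇒ P_{IronWorks} = 24.2 + 0.3P_{FlexHub}.
The best-response slope dP_{IronWorks}/dP_{FlexHub} = 0.3 > 0: the reaction function is upward-sloping, so the choices are strategic complements.

strategic complements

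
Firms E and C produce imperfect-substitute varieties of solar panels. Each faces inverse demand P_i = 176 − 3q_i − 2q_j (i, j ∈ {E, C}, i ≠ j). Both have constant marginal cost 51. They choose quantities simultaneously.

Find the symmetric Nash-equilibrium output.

15.625

Firm E's profit: π = q_E(176 − 3q_E − 2q_C) − 51q_E.
∂π/∂q_E = 125 − 6q_E − 2q_C = 0 ⇒ q_E = 125/6 − (1/3)q_C.
By symmetry q_C = q_E; substituting into the reaction function, (4/3)q_E = 125/6 and q_E = 15.625.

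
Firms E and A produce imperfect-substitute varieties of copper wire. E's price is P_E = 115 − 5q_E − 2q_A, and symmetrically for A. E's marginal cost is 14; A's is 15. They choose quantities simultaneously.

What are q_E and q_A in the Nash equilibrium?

8.4375, 8.3125

Firm E's profit: π = q_E(115 − 5q_E − 2q_A) − 14q_E.
∂π/∂q_E = 101 − 10q_E − 2q_A = 0 ⇒ q_E = 10.1 − 0.2q_A.
Similarly q_A = 10 − 0.2q_E.
Substituting the second reaction function into the first: q_E = 10.1 − 0.2(10 − 0.2q_E), which gives 0.96q_E = 8.1 ⇒ q_E = 8.4375.
Then q_A = 10 − 0.2·8.4375 = 8.3125.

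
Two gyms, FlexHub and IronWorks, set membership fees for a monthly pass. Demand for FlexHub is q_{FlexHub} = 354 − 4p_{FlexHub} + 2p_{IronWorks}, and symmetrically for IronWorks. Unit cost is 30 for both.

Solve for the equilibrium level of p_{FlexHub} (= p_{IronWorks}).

79

FlexHub's profit: π = (p_{FlexHub} − 30)(354 − 4p_{FlexHub} + 2p_{IronWorks}).
∂π/∂p_{FlexHub} = 474 − 8p_{FlexHub} + 2p_{IronWorks} = 0 ⇒ p_{FlexHub} = 59.25 + 0.25p_{IronWorks}.
The game is symmetric, so in equilibrium p_{IronWorks} = p_{FlexHub}: the reaction function gives 0.75p_{FlexHub} = 59.25, hence p_{FlexHub} = 79.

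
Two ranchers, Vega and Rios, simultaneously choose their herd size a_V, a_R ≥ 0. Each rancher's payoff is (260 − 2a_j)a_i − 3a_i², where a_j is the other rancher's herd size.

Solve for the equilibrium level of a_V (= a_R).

32.5

Vega's payoff is (260 − 2a_R)a_V − 3a_V².
∂π/∂a_V = 260 − 2a_R − 6a_V = 0, so a_V = 130/3 − (1/3)a_R.
The game is symmetric, so in equilibrium a_R = a_V: the reaction function gives (4/3)a_V = 130/3, hence a_V = 32.5.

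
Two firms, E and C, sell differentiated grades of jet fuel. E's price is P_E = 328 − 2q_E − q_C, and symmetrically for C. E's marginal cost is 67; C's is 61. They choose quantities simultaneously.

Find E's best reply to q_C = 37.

56

Firm E's profit: π = q_E(328 − 2q_E − q_C) − 67q_E.
∂π/∂q_E = 261 − 4q_E − q_C = 0 ⇒ q_E = 65.25 − 0.25q_C.
At q_C = 37: q_E = 65.25 − 0.25·37 = 56.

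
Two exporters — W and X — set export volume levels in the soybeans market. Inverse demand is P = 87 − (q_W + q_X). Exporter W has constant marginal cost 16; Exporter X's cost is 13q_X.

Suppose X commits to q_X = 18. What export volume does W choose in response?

26.5

Exporter W's profit: π = q_W(87 − (q_W + q_X)) − 16q_W.
∂π/∂q_W = 71 − 2q_W − q_X = 0, so q_W = 35.5 − 0.5q_X.
At q_X = 18: q_W = 35.5 − 0.5·18 = 26.5.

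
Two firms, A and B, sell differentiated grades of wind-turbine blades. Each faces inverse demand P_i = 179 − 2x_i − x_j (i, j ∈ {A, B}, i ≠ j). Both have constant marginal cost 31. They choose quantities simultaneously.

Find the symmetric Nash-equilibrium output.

Firm A's profit: π = x_A(179 − 2x_A − x_B) − 31x_A.
∂π/∂x_A = 148 − 4x_A − x_B = 0 ⇒ x_A = 37 − 0.25x_B.
Setting x_A = x_B in the reaction function: x_A = 37 − 0.25x_A, so x_A = 37 / 1.25 = 29.6.

29.6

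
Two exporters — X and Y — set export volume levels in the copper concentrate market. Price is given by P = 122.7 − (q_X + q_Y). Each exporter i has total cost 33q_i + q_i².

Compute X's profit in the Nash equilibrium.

Exporter X's profit: π = q_X(122.7 − (q_X + q_Y)) − 33q_X − q_X².
∂π/∂q_X = 89.7 − 4q_X − q_Y = 0, so q_X = 22.425 − 0.25q_Y.
The game is symmetric, so in equilibrium q_Y = q_X: the reaction function gives 1.25q_X = 22.425, hence q_X = 17.94.
Price P = 122.7 − 35.88 = 86.82.
X's profit: (86.82 − 33)·17.94 − (17.94)² = 643.6872.

643.6872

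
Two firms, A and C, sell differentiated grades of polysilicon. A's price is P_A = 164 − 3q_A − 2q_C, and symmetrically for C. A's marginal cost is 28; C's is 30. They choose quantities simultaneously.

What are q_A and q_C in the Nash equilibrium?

17.125, 16.625

Firm A's profit: π = q_A(164 − 3q_A − 2q_C) − 28q_A.
∂π/∂q_A = 136 − 6q_A − 2q_C = 0 ⇒ q_A = 68/3 − (1/3)q_C.
Similarly q_C = 67/3 − (1/3)q_A.
Solving the two reaction functions simultaneously: (1 − (−1/3)(−1/3))q_A = 68/3 − (1/3)·(67/3), so (8/9)q_A = 137/9 and q_A = 17.125.
Then q_C = 67/3 − (1/3)·17.125 = 16.625.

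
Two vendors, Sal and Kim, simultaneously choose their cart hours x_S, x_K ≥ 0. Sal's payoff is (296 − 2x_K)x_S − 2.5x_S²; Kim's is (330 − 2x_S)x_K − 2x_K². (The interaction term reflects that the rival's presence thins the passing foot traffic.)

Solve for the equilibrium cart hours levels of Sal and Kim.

Expanding Sal's payoff: 296x_S − 2x_Kx_S − 2.5x_S².
∂π/∂x_S = 296 − 2x_K − 5x_S = 0, so x_S = 59.2 − 0.4x_K.
Likewise for Kim: x_K = 82.5 − 0.5x_S.
Plugging x_K into Sal's best response: x_S = 59.2 − 0.4(82.5 − 0.5x_S) ⇒ 0.8x_S = 26.2, so x_S = 32.75.
Then x_K = 82.5 − 0.5·32.75 = 66.125.

32.75, 66.125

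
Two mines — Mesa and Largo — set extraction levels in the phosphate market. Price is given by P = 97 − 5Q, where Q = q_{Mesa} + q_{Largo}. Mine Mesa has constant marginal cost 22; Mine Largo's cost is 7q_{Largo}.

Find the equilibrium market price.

Mine Mesa's profit: π = q_{Mesa}(97 − 5(q_{Mesa} + q_{Largo})) − 22q_{Mesa}.
∂π/∂q_{Mesa} = 75 − 10q_{Mesa} − 5q_{Largo} = 0, so q_{Mesa} = 7.5 − 0.5q_{Largo}.
By the same steps for Largo: q_{Largo} = 9 − 0.5q_{Mesa}.
Substituting the second reaction function into the first: q_{Mesa} = 7.5 − 0.5(9 − 0.5q_{Mesa}), which gives 0.75q_{Mesa} = 3 ⇒ q_{Mesa} = 4.
Then q_{Largo} = 9 − 0.5·4 = 7.
Equilibrium price: P = 97 − 5·11 = 42.

42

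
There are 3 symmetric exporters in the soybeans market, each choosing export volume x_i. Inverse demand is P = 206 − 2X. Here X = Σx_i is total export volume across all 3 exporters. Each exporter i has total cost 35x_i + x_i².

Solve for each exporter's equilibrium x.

17.1

A representative exporter's profit is π_i = x_i(206 − 2X) − 35x_i − x_i², with X = x_i + Σ_{j≠i} x_j.
First-order condition: 171 − 6x_i − 2Σ_{j≠i} x_j = 0.
With identical exporters, set every x_j = x: then 171 − 6x − 4x = 0, i.e. x = 171/10 = 17.1.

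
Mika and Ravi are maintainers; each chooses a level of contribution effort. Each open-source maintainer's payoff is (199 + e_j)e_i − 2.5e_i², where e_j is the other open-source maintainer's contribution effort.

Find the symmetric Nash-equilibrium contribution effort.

Mika's payoff is (199 + e_R)e_M − 2.5e_M².
∂π/∂e_M = 199 + e_R − 5e_M = 0, so e_M = 39.8 + 0.2e_R.
By symmetry e_R = e_M; substituting into the reaction function, 0.8e_M = 39.8 and e_M = 49.75.

49.75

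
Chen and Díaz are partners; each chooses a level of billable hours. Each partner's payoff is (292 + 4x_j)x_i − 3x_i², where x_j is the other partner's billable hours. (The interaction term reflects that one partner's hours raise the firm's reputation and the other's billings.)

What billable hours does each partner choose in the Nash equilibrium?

146

Chen's payoff is (292 + 4x_D)x_C − 3x_C².
∂π/∂x_C = 292 + 4x_D − 6x_C = 0, so x_C = 146/3 + (2/3)x_D.
The game is symmetric, so in equilibrium x_D = x_C: the reaction function gives (1/3)x_C = 146/3, hence x_C = 146.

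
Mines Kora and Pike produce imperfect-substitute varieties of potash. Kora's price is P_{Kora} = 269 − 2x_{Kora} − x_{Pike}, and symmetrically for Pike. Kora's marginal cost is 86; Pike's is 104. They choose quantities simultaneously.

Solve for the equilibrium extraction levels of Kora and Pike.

Mine Kora's profit: π = x_{Kora}(269 − 2x_{Kora} − x_{Pike}) − 86x_{Kora}.
∂π/∂x_{Kora} = 183 − 4x_{Kora} − x_{Pike} = 0 ⇒ x_{Kora} = 45.75 − 0.25x_{Pike}.
Similarly x_{Pike} = 41.25 − 0.25x_{Kora}.
Plugging x_{Pike} into Kora's best response: x_{Kora} = 45.75 − 0.25(41.25 − 0.25x_{Kora}) ⇒ 0.9375x_{Kora} = 35.4375, so x_{Kora} = 37.8.
Then x_{Pike} = 41.25 − 0.25·37.8 = 31.8.

37.8, 31.8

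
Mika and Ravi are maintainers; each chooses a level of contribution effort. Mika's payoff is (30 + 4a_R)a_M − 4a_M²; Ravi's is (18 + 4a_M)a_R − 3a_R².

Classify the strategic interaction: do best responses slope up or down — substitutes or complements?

strategic complements

Expanding Mika's payoff: 30a_M + 4a_Ra_M − 4a_M².
∂π/∂a_M = 30 + 4a_R − 8a_M = 0, so a_M = 3.75 + 0.5a_R.
The best-response slope da_M/da_R = 0.5 > 0: the reaction function is upward-sloping, so the choices are strategic complements.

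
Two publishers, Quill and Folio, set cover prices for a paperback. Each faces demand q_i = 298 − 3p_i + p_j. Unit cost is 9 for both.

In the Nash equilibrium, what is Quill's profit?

Quill's profit: π = (p_{Quill} − 9)(298 − 3p_{Quill} + p_{Folio}).
∂π/∂p_{Quill} = 325 − 6p_{Quill} + p_{Folio} = 0 ⇒ p_{Quill} = 325/6 + (1/6)p_{Folio}.
The game is symmetric, so in equilibrium p_{Folio} = p_{Quill}: the reaction function gives (5/6)p_{Quill} = 325/6, hence p_{Quill} = 65.
q_{Quill} = 298 − 3·65 + 65 = 168.
Profit = (65 − 9)·168 = 9408.

9408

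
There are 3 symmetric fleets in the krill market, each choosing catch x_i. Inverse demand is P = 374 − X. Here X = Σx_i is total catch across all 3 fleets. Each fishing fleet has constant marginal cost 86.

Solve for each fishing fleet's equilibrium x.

72

A representative fishing fleet's profit is π_i = x_i(374 − X) − 86x_i, with X = x_i + Σ_{j≠i} x_j.
First-order condition: 288 − 2x_i − Σ_{j≠i} x_j = 0.
Imposing symmetry (x_j = x for all j) turns Σ_{j≠i} x_j into 2x, so 288 = 4x and x = 72.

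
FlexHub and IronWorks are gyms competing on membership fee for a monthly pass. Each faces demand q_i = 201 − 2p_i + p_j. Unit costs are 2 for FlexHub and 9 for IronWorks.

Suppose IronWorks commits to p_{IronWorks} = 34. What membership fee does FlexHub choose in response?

59.75

FlexHub's profit: π = (p_{FlexHub} − 2)(201 − 2p_{FlexHub} + p_{IronWorks}).
∂π/∂p_{FlexHub} = 205 − 4p_{FlexHub} + p_{IronWorks} = 0 ⇒ p_{FlexHub} = 51.25 + 0.25p_{IronWorks}.
At p_{IronWorks} = 34: p_{FlexHub} = 51.25 + 0.25·34 = 59.75.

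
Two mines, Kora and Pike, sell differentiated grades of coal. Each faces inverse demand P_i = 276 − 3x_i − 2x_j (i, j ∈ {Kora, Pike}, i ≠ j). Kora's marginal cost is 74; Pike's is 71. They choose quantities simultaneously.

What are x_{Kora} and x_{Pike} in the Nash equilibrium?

Mine Kora's profit: π = x_{Kora}(276 − 3x_{Kora} − 2x_{Pike}) − 74x_{Kora}.
∂π/∂x_{Kora} = 202 − 6x_{Kora} − 2x_{Pike} = 0 ⇒ x_{Kora} = 101/3 − (1/3)x_{Pike}.
Similarly x_{Pike} = 205/6 − (1/3)x_{Kora}.
Substituting the second reaction function into the first: x_{Kora} = 101/3 − (1/3)(205/6 − (1/3)x_{Kora}), which gives (8/9)x_{Kora} = 401/18 ⇒ x_{Kora} = 25.0625.
Then x_{Pike} = 205/6 − (1/3)·25.0625 = 25.8125.

25.0625, 25.8125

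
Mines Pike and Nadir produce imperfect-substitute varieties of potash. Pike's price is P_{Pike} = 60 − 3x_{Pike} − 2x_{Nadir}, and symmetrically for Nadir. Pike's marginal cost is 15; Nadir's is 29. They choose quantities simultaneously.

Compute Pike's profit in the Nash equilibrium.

126.75

Mine Pike's profit: π = x_{Pike}(60 − 3x_{Pike} − 2x_{Nadir}) − 15x_{Pike}.
∂π/∂x_{Pike} = 45 − 6x_{Pike} − 2x_{Nadir} = 0 ⇒ x_{Pike} = 7.5 − (1/3)x_{Nadir}.
Similarly x_{Nadir} = 31/6 − (1/3)x_{Pike}.
Plugging x_{Nadir} into Pike's best response: x_{Pike} = 7.5 − (1/3)(31/6 − (1/3)x_{Pike}) ⇒ (8/9)x_{Pike} = 52/9, so x_{Pike} = 6.5.
Then x_{Nadir} = 31/6 − (1/3)·6.5 = 3.
P_{Pike} = 60 − 3·6.5 − 2·3 = 34.5.
Profit = (34.5 − 15)·6.5 = 126.75.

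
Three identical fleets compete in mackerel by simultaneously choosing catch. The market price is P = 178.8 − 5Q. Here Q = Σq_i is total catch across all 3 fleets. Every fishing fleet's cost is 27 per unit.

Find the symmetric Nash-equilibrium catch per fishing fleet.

7.59

A representative fishing fleet's profit is π_i = q_i(178.8 − 5Q) − 27q_i, with Q = q_i + Σ_{j≠i} q_j.
First-order condition: 151.8 − 10q_i − 5Σ_{j≠i} q_j = 0.
Imposing symmetry (q_j = q for all j) turns Σ_{j≠i} q_j into 2q, so 151.8 = 20q and q = 7.59.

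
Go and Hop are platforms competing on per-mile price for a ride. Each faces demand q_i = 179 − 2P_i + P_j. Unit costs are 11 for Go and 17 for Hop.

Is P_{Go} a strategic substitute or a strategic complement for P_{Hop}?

Go's profit: π = (P_{Go} − 11)(179 − 2P_{Go} + P_{Hop}).
∂π/∂P_{Go} = 201 − 4P_{Go} + P_{Hop} = 0 ⇒ P_{Go} = 50.25 + 0.25P_{Hop}.
The best-response slope dP_{Go}/dP_{Hop} = 0.25 > 0: the reaction function is upward-sloping, so the choices are strategic complements.

strategic complements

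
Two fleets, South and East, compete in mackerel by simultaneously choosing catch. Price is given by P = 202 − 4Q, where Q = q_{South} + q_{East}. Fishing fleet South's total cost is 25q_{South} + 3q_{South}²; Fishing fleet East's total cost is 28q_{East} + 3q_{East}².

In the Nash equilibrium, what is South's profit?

Fishing fleet South's profit: π = q_{South}(202 − 4(q_{South} + q_{East})) − 25q_{South} − 3q_{South}².
∂π/∂q_{South} = 177 − 14q_{South} − 4q_{East} = 0, so q_{South} = 177/14 − (2/7)q_{East}.
By the same steps for East: q_{East} = 87/7 − (2/7)q_{South}.
Solving the two reaction functions simultaneously: (1 − (−2/7)(−2/7))q_{South} = 177/14 − (2/7)·(87/7), so (45/49)q_{South} = 891/98 and q_{South} = 9.9.
Then q_{East} = 87/7 − (2/7)·9.9 = 9.6.
Price P = 202 − 4·19.5 = 124.
South's profit: (124 − 25)·9.9 − 3(9.9)² = 686.07.

686.07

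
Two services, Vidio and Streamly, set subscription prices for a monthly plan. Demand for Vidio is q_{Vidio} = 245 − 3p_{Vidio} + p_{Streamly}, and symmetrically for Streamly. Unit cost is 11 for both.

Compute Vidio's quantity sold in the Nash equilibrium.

133.8

Vidio's profit: π = (p_{Vidio} − 11)(245 − 3p_{Vidio} + p_{Streamly}).
∂π/∂p_{Vidio} = 278 − 6p_{Vidio} + p_{Streamly} = 0 ⇒ p_{Vidio} = 139/3 + (1/6)p_{Streamly}.
Setting p_{Vidio} = p_{Streamly} in the reaction function: p_{Vidio} = 139/3 + (1/6)p_{Vidio}, so p_{Vidio} = (139/3) / (5/6) = 55.6.
q_{Vidio} = 245 − 3·55.6 + 55.6 = 133.8.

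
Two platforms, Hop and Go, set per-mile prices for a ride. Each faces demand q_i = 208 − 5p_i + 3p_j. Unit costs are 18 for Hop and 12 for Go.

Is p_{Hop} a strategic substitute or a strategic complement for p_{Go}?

Hop's profit: π = (p_{Hop} − 18)(208 − 5p_{Hop} + 3p_{Go}).
∂π/∂p_{Hop} = 298 − 10p_{Hop} + 3p_{Go} = 0 ⇒ p_{Hop} = 29.8 + 0.3p_{Go}.
The best-response slope dp_{Hop}/dp_{Go} = 0.3 > 0: the reaction function is upward-sloping, so the choices are strategic complements.

strategic complements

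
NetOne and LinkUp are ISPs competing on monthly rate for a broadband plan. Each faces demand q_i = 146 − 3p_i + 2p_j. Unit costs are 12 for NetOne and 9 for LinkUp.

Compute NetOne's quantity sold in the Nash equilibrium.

NetOne's profit: π = (p_{NetOne} − 12)(146 − 3p_{NetOne} + 2p_{LinkUp}).
∂π/∂p_{NetOne} = 182 − 6p_{NetOne} + 2p_{LinkUp} = 0 ⇒ p_{NetOne} = 91/3 + (1/3)p_{LinkUp}.
Similarly p_{LinkUp} = 173/6 + (1/3)p_{NetOne}.
Solving the two reaction functions simultaneously: (1 − (1/3)(1/3))p_{NetOne} = 91/3 + (1/3)·(173/6), so (8/9)p_{NetOne} = 719/18 and p_{NetOne} = 44.9375.
Then p_{LinkUp} = 173/6 + (1/3)·44.9375 = 43.8125.
q_{NetOne} = 146 − 3·44.9375 + 2·43.8125 = 98.8125.

98.8125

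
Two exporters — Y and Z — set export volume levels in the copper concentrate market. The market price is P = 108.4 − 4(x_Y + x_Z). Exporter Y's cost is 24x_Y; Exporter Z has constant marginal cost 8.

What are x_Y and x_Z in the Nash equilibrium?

Exporter Y's profit: π = x_Y(108.4 − 4(x_Y + x_Z)) − 24x_Y.
∂π/∂x_Y = 84.4 − 8x_Y − 4x_Z = 0, so x_Y = 10.55 − 0.5x_Z.
By the same steps for Z: x_Z = 12.55 − 0.5x_Y.
Solving the two reaction functions simultaneously: (1 − (−0.5)(−0.5))x_Y = 10.55 − 0.5·12.55, so 0.75x_Y = 4.275 and x_Y = 5.7.
Then x_Z = 12.55 − 0.5·5.7 = 9.7.

5.7, 9.7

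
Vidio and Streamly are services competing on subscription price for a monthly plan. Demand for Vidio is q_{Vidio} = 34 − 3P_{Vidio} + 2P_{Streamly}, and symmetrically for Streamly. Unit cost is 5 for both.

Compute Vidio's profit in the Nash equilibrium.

Vidio's profit: π = (P_{Vidio} − 5)(34 − 3P_{Vidio} + 2P_{Streamly}).
∂π/∂P_{Vidio} = 49 − 6P_{Vidio} + 2P_{Streamly} = 0 ⇒ P_{Vidio} = 49/6 + (1/3)P_{Streamly}.
Setting P_{Vidio} = P_{Streamly} in the reaction function: P_{Vidio} = 49/6 + (1/3)P_{Vidio}, so P_{Vidio} = (49/6) / (2/3) = 12.25.
q_{Vidio} = 34 − 3·12.25 + 2·12.25 = 21.75.
Profit = (12.25 − 5)·21.75 = 157.6875.

157.6875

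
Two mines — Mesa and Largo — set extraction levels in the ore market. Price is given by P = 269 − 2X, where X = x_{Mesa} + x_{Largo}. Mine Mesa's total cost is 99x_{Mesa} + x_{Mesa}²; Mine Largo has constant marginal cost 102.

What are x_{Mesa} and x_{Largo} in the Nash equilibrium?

17.3, 33.1

Mine Mesa's profit: π = x_{Mesa}(269 − 2(x_{Mesa} + x_{Largo})) − 99x_{Mesa} − x_{Mesa}².
∂π/∂x_{Mesa} = 170 − 6x_{Mesa} − 2x_{Largo} = 0, so x_{Mesa} = 85/3 − (1/3)x_{Largo}.
For Largo: ∂π/∂x_{Largo} = 167 − 4x_{Largo} − 2x_{Mesa} = 0 ⇒ x_{Largo} = 41.75 − 0.5x_{Mesa}.
Plugging x_{Largo} into Mesa's best response: x_{Mesa} = 85/3 − (1/3)(41.75 − 0.5x_{Mesa}) ⇒ (5/6)x_{Mesa} = 173/12, so x_{Mesa} = 17.3.
Then x_{Largo} = 41.75 − 0.5·17.3 = 33.1.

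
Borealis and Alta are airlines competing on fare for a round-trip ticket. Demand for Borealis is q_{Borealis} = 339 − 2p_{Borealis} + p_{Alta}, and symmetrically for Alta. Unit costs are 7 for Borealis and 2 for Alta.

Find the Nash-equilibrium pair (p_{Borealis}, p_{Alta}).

117, 115

Borealis's profit: π = (p_{Borealis} − 7)(339 − 2p_{Borealis} + p_{Alta}).
∂π/∂p_{Borealis} = 353 − 4p_{Borealis} + p_{Alta} = 0 ⇒ p_{Borealis} = 88.25 + 0.25p_{Alta}.
Similarly p_{Alta} = 85.75 + 0.25p_{Borealis}.
Substituting the second reaction function into the first: p_{Borealis} = 88.25 + 0.25(85.75 + 0.25p_{Borealis}), which gives 0.9375p_{Borealis} = 109.6875 ⇒ p_{Borealis} = 117.
Then p_{Alta} = 85.75 + 0.25·117 = 115.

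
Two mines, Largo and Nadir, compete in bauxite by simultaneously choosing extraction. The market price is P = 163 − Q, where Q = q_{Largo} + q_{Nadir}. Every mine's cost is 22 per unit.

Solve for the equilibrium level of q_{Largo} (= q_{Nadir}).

Mine Largo's profit: π = q_{Largo}(163 − (q_{Largo} + q_{Nadir})) − 22q_{Largo}.
∂π/∂q_{Largo} = 141 − 2q_{Largo} − q_{Nadir} = 0, so q_{Largo} = 70.5 − 0.5q_{Nadir}.
Setting q_{Largo} = q_{Nadir} in the reaction function: q_{Largo} = 70.5 − 0.5q_{Largo}, so q_{Largo} = 70.5 / 1.5 = 47.

47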